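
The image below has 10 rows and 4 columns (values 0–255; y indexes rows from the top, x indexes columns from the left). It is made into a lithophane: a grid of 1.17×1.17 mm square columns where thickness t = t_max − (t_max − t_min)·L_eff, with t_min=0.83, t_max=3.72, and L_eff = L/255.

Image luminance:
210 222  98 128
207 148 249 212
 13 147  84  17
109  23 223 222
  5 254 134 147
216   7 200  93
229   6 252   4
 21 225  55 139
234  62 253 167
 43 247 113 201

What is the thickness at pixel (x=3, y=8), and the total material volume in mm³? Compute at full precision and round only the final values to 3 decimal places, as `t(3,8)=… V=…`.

t(3,8)=1.827 V=116.518

span = t_max - t_min = 3.72 - 0.83 = 2.890
L(3,8) = 167, L_eff = 167/255 = 0.654902
t(3,8) = 3.72 - 2.890·0.654902 = 1.827
Σt over all 10·4 pixels = 85.118
V = pitch²·Σt = 1.17²·85.118 = 116.518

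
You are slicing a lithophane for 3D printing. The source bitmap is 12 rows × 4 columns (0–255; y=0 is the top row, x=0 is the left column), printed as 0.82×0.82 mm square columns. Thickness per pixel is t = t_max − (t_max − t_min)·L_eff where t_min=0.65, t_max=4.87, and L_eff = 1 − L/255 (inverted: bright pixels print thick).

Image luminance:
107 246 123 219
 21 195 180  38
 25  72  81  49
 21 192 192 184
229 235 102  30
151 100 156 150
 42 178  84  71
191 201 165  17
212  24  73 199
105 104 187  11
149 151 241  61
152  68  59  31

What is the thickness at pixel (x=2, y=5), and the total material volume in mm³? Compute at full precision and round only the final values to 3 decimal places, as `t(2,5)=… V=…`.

t(2,5)=3.232 V=86.342

span = t_max - t_min = 4.87 - 0.65 = 4.220
L(2,5) = 156, L_eff = 1 - 156/255 = 0.388235 (inverted)
t(2,5) = 4.87 - 4.220·0.388235 = 3.232
Σt over all 12·4 pixels = 272869/2125 ≈ 128.4089412
V = pitch²·Σt = 0.82²·272869/2125 = 86.342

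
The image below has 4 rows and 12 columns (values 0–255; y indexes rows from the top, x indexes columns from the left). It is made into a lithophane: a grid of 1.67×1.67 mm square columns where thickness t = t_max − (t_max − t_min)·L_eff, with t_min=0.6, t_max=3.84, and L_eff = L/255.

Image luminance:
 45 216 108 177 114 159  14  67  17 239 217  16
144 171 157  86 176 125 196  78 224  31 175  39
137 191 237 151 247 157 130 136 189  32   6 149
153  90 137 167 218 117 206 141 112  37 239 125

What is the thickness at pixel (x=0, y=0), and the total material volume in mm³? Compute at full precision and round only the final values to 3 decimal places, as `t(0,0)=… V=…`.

t(0,0)=3.268 V=283.897

span = t_max - t_min = 3.84 - 0.6 = 3.240
L(0,0) = 45, L_eff = 45/255 = 0.176471
t(0,0) = 3.84 - 3.240·0.176471 = 3.268
Σt over all 4·12 pixels = 43263/425 ≈ 101.7952941
V = pitch²·Σt = 1.67²·43263/425 = 283.897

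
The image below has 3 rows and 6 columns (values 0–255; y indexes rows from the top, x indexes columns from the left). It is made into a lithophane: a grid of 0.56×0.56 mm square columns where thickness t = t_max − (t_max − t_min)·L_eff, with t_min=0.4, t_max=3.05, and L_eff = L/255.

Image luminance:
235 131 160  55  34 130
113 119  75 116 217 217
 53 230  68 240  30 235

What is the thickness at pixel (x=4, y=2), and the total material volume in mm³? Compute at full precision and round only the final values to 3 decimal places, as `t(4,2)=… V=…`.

span = t_max - t_min = 3.05 - 0.4 = 2.650
L(4,2) = 30, L_eff = 30/255 = 0.117647
t(4,2) = 3.05 - 2.650·0.117647 = 2.738
Σt over all 3·6 pixels = 37429/1275 ≈ 29.3560784
V = pitch²·Σt = 0.56²·37429/1275 = 9.206

t(4,2)=2.738 V=9.206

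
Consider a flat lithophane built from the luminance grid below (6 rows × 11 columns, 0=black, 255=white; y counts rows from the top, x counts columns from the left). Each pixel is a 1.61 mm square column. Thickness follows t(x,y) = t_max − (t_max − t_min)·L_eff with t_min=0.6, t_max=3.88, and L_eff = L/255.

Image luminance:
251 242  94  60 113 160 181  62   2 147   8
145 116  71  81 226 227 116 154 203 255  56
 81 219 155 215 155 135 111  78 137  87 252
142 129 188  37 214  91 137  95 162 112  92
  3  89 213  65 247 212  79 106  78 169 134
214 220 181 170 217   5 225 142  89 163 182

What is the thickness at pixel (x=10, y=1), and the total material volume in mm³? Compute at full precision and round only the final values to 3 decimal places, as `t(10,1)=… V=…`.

t(10,1)=3.160 V=357.143

span = t_max - t_min = 3.88 - 0.6 = 3.280
L(10,1) = 56, L_eff = 56/255 = 0.219608
t(10,1) = 3.88 - 3.280·0.219608 = 3.160
Σt over all 6·11 pixels = 51668/375 ≈ 137.7813333
V = pitch²·Σt = 1.61²·51668/375 = 357.143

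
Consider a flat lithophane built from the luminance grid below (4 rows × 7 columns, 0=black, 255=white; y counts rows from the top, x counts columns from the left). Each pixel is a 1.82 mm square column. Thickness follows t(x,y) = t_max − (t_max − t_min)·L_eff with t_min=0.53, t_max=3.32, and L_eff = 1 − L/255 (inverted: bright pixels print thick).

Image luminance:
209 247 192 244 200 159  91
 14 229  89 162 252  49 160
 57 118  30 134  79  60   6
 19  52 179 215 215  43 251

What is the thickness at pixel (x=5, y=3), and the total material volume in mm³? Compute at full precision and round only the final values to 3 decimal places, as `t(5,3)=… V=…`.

span = t_max - t_min = 3.32 - 0.53 = 2.790
L(5,3) = 43, L_eff = 1 - 43/255 = 0.831373 (inverted)
t(5,3) = 3.32 - 2.790·0.831373 = 1.000
Σt over all 4·7 pixels = 95071/1700 ≈ 55.9241176
V = pitch²·Σt = 1.82²·95071/1700 = 185.243

t(5,3)=1.000 V=185.243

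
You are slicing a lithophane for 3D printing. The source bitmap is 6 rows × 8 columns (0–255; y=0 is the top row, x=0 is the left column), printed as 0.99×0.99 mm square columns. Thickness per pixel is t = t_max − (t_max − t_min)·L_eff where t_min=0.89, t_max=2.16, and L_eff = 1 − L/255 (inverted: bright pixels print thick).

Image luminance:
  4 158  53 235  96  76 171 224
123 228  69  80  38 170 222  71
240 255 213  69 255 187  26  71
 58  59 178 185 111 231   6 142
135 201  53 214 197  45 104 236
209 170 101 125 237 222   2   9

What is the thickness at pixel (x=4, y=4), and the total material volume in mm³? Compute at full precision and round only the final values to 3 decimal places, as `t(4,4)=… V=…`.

span = t_max - t_min = 2.16 - 0.89 = 1.270
L(4,4) = 197, L_eff = 1 - 197/255 = 0.227451 (inverted)
t(4,4) = 2.16 - 1.270·0.227451 = 1.871
Σt over all 6·8 pixels = 160249/2125 ≈ 75.4112941
V = pitch²·Σt = 0.99²·160249/2125 = 73.911

t(4,4)=1.871 V=73.911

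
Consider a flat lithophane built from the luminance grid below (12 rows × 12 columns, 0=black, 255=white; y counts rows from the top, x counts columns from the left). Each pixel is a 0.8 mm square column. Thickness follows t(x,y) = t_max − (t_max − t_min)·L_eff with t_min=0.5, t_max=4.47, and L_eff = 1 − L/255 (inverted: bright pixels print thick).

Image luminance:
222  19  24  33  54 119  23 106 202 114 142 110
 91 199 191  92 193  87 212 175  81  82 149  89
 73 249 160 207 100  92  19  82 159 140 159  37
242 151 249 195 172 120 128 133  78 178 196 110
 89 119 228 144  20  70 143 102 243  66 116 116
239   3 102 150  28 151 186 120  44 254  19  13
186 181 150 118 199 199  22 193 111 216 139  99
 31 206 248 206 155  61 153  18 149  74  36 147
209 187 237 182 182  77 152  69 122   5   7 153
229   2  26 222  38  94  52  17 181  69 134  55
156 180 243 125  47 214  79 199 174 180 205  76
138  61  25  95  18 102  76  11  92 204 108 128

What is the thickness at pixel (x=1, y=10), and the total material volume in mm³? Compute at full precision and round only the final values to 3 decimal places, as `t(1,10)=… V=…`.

t(1,10)=3.302 V=224.803

span = t_max - t_min = 4.47 - 0.5 = 3.970
L(1,10) = 180, L_eff = 1 - 180/255 = 0.294118 (inverted)
t(1,10) = 4.47 - 3.970·0.294118 = 3.302
Σt over all 12·12 pixels = 2985663/8500 ≈ 351.2544706
V = pitch²·Σt = 0.8²·2985663/8500 = 224.803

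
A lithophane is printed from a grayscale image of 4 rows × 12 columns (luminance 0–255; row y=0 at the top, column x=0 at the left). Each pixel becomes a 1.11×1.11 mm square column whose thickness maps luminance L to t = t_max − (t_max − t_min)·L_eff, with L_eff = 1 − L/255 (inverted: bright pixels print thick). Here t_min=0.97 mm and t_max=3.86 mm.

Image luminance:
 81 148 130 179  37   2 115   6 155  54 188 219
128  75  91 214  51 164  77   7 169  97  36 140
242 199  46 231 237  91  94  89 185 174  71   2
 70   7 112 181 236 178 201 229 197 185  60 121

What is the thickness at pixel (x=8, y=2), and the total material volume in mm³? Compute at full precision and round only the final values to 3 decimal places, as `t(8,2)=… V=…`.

span = t_max - t_min = 3.86 - 0.97 = 2.890
L(8,2) = 185, L_eff = 1 - 185/255 = 0.274510 (inverted)
t(8,2) = 3.86 - 2.890·0.274510 = 3.067
Σt over all 4·12 pixels = 171857/1500 ≈ 114.5713333
V = pitch²·Σt = 1.11²·171857/1500 = 141.163

t(8,2)=3.067 V=141.163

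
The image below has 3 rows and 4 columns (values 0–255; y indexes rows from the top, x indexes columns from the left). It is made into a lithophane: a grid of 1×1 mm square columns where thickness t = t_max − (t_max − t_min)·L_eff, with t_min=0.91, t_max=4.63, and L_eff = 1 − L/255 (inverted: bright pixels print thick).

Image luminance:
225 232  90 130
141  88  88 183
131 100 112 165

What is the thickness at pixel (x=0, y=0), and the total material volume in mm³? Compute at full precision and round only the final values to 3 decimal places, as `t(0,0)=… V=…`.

span = t_max - t_min = 4.63 - 0.91 = 3.720
L(0,0) = 225, L_eff = 1 - 225/255 = 0.117647 (inverted)
t(0,0) = 4.63 - 3.720·0.117647 = 4.192
Σt over all 3·4 pixels = 15088/425 ≈ 35.5011765
V = pitch²·Σt = 1²·15088/425 = 35.501

t(0,0)=4.192 V=35.501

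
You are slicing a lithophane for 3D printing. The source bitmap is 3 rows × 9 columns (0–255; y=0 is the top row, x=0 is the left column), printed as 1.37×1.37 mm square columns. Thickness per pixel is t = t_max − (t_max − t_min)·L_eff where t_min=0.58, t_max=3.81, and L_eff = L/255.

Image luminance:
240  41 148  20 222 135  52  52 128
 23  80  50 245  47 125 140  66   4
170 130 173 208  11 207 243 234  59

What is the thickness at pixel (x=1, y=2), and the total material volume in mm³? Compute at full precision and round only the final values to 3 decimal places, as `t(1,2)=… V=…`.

t(1,2)=2.163 V=115.740

span = t_max - t_min = 3.81 - 0.58 = 3.230
L(1,2) = 130, L_eff = 130/255 = 0.509804
t(1,2) = 3.81 - 3.230·0.509804 = 2.163
Σt over all 3·9 pixels = 46249/750 ≈ 61.6653333
V = pitch²·Σt = 1.37²·46249/750 = 115.740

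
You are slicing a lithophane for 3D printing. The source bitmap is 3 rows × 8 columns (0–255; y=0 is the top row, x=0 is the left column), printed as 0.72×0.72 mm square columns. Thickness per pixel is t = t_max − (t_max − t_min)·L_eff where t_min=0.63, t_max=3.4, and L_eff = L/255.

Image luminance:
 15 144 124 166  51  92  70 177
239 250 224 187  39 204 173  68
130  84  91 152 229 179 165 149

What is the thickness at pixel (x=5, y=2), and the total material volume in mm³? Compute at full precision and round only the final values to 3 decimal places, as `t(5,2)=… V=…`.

span = t_max - t_min = 3.4 - 0.63 = 2.770
L(5,2) = 179, L_eff = 179/255 = 0.701961
t(5,2) = 3.4 - 2.770·0.701961 = 1.456
Σt over all 3·8 pixels = 189741/4250 ≈ 44.6449412
V = pitch²·Σt = 0.72²·189741/4250 = 23.144

t(5,2)=1.456 V=23.144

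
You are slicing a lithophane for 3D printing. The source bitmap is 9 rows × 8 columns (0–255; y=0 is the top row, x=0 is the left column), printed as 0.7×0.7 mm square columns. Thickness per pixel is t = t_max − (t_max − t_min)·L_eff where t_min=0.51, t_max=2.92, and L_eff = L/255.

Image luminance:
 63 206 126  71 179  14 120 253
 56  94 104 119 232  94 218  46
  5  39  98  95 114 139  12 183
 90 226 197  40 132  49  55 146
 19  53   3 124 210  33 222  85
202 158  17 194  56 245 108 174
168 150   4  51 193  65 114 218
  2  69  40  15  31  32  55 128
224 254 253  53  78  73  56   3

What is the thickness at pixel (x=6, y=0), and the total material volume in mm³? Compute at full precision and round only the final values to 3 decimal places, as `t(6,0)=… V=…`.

span = t_max - t_min = 2.92 - 0.51 = 2.410
L(6,0) = 120, L_eff = 120/255 = 0.470588
t(6,0) = 2.92 - 2.410·0.470588 = 1.786
Σt over all 9·8 pixels = 3469993/25500 ≈ 136.0781569
V = pitch²·Σt = 0.7²·3469993/25500 = 66.678

t(6,0)=1.786 V=66.678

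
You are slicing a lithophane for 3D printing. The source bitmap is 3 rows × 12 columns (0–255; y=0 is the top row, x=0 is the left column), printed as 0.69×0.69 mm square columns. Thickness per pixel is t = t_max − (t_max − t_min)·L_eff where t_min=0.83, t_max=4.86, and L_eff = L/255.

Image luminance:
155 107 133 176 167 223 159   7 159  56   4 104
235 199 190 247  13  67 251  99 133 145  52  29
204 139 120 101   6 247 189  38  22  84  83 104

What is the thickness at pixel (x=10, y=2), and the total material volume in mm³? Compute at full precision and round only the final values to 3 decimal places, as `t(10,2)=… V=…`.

span = t_max - t_min = 4.86 - 0.83 = 4.030
L(10,2) = 83, L_eff = 83/255 = 0.325490
t(10,2) = 4.86 - 4.030·0.325490 = 3.548
Σt over all 3·12 pixels = 2669339/25500 ≈ 104.6799608
V = pitch²·Σt = 0.69²·2669339/25500 = 49.838

t(10,2)=3.548 V=49.838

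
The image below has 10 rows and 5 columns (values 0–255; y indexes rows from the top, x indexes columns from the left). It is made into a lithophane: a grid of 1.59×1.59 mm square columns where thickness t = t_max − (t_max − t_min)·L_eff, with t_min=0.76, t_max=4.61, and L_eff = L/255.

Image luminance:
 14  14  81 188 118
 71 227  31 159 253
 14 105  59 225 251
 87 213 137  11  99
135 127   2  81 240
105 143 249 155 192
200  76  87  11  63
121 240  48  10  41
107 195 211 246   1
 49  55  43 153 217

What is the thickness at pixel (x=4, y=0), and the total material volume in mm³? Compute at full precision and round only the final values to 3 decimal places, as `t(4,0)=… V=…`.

span = t_max - t_min = 4.61 - 0.76 = 3.850
L(4,0) = 118, L_eff = 118/255 = 0.462745
t(4,0) = 4.61 - 3.850·0.462745 = 2.828
Σt over all 10·5 pixels = 71663/510 ≈ 140.5156863
V = pitch²·Σt = 1.59²·71663/510 = 355.238

t(4,0)=2.828 V=355.238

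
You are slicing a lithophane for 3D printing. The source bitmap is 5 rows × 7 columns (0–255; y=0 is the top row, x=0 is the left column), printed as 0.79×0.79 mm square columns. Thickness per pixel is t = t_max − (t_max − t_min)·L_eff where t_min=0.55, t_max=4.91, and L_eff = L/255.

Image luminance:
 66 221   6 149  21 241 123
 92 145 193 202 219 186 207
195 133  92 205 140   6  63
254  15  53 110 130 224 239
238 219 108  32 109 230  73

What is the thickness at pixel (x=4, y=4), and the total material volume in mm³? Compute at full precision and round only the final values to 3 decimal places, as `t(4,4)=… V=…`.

t(4,4)=3.046 V=54.548

span = t_max - t_min = 4.91 - 0.55 = 4.360
L(4,4) = 109, L_eff = 109/255 = 0.427451
t(4,4) = 4.91 - 4.360·0.427451 = 3.046
Σt over all 5·7 pixels = 2228771/25500 ≈ 87.4027843
V = pitch²·Σt = 0.79²·2228771/25500 = 54.548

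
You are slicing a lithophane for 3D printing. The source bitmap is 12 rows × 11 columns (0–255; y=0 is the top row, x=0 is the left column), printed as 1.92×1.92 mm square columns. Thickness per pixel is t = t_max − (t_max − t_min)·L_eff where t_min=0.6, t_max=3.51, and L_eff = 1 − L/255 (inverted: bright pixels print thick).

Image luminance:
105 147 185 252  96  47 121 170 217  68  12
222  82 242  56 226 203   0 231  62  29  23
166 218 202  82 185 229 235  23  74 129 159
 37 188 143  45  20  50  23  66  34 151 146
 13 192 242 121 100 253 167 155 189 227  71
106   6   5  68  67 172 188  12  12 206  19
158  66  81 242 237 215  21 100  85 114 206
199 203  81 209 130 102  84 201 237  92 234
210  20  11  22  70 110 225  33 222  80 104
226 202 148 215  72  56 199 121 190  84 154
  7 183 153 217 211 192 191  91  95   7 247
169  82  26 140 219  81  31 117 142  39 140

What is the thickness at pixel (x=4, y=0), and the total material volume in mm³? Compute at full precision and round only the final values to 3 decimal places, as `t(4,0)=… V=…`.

t(4,0)=1.696 V=1000.520

span = t_max - t_min = 3.51 - 0.6 = 2.910
L(4,0) = 96, L_eff = 1 - 96/255 = 0.623529 (inverted)
t(4,0) = 3.51 - 2.910·0.623529 = 1.696
Σt over all 12·11 pixels = 2306971/8500 ≈ 271.4083529
V = pitch²·Σt = 1.92²·2306971/8500 = 1000.520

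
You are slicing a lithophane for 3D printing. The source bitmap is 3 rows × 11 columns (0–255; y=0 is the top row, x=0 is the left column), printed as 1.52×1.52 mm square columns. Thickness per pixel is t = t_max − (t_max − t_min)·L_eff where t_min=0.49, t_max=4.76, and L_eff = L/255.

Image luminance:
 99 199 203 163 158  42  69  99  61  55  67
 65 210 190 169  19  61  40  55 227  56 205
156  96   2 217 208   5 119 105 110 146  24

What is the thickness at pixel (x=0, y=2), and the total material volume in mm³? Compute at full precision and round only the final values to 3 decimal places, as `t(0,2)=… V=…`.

span = t_max - t_min = 4.76 - 0.49 = 4.270
L(0,2) = 156, L_eff = 156/255 = 0.611765
t(0,2) = 4.76 - 4.270·0.611765 = 2.148
Σt over all 3·11 pixels = 121282/1275 ≈ 95.1231373
V = pitch²·Σt = 1.52²·121282/1275 = 219.772

t(0,2)=2.148 V=219.772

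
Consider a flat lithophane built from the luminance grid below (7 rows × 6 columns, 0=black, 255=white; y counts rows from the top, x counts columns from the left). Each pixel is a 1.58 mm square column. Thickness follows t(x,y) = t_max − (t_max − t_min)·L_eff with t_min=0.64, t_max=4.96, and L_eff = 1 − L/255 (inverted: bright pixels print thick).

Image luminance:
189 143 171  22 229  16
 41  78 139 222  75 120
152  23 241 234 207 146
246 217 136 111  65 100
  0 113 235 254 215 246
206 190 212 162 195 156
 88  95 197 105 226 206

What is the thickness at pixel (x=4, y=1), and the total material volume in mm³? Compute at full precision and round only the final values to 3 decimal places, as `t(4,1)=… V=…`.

t(4,1)=1.911 V=338.787

span = t_max - t_min = 4.96 - 0.64 = 4.320
L(4,1) = 75, L_eff = 1 - 75/255 = 0.705882 (inverted)
t(4,1) = 4.96 - 4.320·0.705882 = 1.911
Σt over all 7·6 pixels = 288384/2125 ≈ 135.7101176
V = pitch²·Σt = 1.58²·288384/2125 = 338.787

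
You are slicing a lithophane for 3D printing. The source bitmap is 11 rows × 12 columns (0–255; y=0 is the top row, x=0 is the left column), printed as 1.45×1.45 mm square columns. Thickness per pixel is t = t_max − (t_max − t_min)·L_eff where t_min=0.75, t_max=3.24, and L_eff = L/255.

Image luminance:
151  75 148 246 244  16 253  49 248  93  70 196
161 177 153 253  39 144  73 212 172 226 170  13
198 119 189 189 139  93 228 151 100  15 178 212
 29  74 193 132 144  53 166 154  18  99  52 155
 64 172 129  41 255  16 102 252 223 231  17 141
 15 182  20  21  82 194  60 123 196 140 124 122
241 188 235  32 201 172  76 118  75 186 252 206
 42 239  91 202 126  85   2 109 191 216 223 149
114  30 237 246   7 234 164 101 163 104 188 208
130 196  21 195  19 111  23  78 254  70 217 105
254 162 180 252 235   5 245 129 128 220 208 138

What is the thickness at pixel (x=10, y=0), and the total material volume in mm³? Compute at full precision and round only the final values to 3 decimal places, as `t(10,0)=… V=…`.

span = t_max - t_min = 3.24 - 0.75 = 2.490
L(10,0) = 70, L_eff = 70/255 = 0.274510
t(10,0) = 3.24 - 2.490·0.274510 = 2.556
Σt over all 11·12 pixels = 522621/2125 ≈ 245.9392941
V = pitch²·Σt = 1.45²·522621/2125 = 517.087

t(10,0)=2.556 V=517.087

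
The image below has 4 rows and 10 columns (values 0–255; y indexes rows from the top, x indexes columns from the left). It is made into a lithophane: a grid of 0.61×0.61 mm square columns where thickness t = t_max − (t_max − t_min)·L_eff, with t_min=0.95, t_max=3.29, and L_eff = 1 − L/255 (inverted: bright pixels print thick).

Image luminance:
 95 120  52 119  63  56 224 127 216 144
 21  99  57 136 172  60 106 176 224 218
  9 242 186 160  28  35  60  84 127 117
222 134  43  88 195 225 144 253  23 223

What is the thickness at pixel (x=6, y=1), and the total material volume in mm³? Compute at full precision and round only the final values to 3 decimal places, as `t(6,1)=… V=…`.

t(6,1)=1.923 V=31.496

span = t_max - t_min = 3.29 - 0.95 = 2.340
L(6,1) = 106, L_eff = 1 - 106/255 = 0.584314 (inverted)
t(6,1) = 3.29 - 2.340·0.584314 = 1.923
Σt over all 4·10 pixels = 84.644
V = pitch²·Σt = 0.61²·84.644 = 31.496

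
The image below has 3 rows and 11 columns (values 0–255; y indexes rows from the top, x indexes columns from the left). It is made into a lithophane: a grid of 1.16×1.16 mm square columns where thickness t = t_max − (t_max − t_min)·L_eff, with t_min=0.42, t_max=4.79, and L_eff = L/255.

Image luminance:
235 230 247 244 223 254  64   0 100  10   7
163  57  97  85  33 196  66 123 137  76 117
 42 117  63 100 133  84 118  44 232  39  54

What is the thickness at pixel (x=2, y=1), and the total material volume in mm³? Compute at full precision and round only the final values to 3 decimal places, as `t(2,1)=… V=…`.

span = t_max - t_min = 4.79 - 0.42 = 4.370
L(2,1) = 97, L_eff = 97/255 = 0.380392
t(2,1) = 4.79 - 4.370·0.380392 = 3.128
Σt over all 3·11 pixels = 474911/5100 ≈ 93.1198039
V = pitch²·Σt = 1.16²·474911/5100 = 125.302

t(2,1)=3.128 V=125.302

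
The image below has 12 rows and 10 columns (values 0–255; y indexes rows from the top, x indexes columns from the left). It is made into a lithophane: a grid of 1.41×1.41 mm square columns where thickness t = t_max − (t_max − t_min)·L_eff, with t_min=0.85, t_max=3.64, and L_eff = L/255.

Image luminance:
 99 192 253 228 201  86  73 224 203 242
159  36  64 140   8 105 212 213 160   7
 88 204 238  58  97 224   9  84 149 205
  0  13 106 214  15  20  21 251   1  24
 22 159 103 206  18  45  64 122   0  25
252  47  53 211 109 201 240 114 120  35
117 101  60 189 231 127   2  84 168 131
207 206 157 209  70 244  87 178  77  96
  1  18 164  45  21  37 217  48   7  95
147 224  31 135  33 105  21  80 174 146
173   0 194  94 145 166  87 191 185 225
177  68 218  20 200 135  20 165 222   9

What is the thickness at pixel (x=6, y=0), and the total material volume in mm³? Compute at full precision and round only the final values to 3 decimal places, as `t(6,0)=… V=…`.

t(6,0)=2.841 V=558.303

span = t_max - t_min = 3.64 - 0.85 = 2.790
L(6,0) = 73, L_eff = 73/255 = 0.286275
t(6,0) = 3.64 - 2.790·0.286275 = 2.841
Σt over all 12·10 pixels = 596748/2125 ≈ 280.8225882
V = pitch²·Σt = 1.41²·596748/2125 = 558.303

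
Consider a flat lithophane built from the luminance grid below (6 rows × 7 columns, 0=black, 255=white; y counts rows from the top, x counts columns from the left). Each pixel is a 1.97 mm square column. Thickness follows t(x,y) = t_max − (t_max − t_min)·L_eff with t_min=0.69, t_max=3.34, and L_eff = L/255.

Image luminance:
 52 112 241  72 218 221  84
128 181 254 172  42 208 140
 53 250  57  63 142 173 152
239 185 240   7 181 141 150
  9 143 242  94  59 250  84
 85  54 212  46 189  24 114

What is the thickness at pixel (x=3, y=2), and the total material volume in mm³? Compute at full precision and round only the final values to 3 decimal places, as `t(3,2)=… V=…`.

t(3,2)=2.685 V=311.986

span = t_max - t_min = 3.34 - 0.69 = 2.650
L(3,2) = 63, L_eff = 63/255 = 0.247059
t(3,2) = 3.34 - 2.650·0.247059 = 2.685
Σt over all 6·7 pixels = 80.39
V = pitch²·Σt = 1.97²·80.39 = 311.986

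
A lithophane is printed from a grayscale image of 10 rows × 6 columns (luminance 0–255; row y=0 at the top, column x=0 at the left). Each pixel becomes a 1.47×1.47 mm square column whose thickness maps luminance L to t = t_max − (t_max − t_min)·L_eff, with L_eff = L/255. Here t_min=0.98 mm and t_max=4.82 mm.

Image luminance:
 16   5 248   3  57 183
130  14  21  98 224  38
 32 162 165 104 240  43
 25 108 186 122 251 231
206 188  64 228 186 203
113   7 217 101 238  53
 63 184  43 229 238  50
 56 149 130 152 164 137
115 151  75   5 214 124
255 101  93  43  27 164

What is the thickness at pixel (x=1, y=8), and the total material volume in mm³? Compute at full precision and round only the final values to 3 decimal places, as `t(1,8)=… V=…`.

span = t_max - t_min = 4.82 - 0.98 = 3.840
L(1,8) = 151, L_eff = 151/255 = 0.592157
t(1,8) = 4.82 - 3.840·0.592157 = 2.546
Σt over all 10·6 pixels = 375446/2125 ≈ 176.6804706
V = pitch²·Σt = 1.47²·375446/2125 = 381.789

t(1,8)=2.546 V=381.789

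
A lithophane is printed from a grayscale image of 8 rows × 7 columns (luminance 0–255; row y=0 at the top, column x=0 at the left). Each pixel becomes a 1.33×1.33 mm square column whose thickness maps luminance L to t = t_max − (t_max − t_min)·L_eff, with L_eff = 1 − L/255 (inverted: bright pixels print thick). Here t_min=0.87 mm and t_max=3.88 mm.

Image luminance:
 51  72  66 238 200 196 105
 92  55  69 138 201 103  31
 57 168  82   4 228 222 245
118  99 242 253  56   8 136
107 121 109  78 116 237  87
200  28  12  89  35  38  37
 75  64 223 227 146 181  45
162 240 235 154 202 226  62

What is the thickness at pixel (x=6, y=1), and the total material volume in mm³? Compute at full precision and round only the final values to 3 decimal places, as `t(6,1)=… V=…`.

span = t_max - t_min = 3.88 - 0.87 = 3.010
L(6,1) = 31, L_eff = 1 - 31/255 = 0.878431 (inverted)
t(6,1) = 3.88 - 3.010·0.878431 = 1.236
Σt over all 8·7 pixels = 1123577/8500 ≈ 132.1855294
V = pitch²·Σt = 1.33²·1123577/8500 = 233.823

t(6,1)=1.236 V=233.823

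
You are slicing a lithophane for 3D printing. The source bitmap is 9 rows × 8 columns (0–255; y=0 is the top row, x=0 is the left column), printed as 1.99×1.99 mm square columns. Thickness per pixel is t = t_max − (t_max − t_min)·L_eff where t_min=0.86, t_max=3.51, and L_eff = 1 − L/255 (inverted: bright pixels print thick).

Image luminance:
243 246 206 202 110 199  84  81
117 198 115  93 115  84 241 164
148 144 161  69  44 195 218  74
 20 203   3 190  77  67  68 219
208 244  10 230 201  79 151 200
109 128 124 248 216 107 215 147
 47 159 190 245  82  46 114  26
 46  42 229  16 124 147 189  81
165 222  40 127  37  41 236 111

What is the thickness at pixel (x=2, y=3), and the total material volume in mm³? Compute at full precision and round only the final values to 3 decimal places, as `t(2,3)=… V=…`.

span = t_max - t_min = 3.51 - 0.86 = 2.650
L(2,3) = 3, L_eff = 1 - 3/255 = 0.988235 (inverted)
t(2,3) = 3.51 - 2.650·0.988235 = 0.891
Σt over all 9·8 pixels = 277991/1700 ≈ 163.5241176
V = pitch²·Σt = 1.99²·277991/1700 = 647.572

t(2,3)=0.891 V=647.572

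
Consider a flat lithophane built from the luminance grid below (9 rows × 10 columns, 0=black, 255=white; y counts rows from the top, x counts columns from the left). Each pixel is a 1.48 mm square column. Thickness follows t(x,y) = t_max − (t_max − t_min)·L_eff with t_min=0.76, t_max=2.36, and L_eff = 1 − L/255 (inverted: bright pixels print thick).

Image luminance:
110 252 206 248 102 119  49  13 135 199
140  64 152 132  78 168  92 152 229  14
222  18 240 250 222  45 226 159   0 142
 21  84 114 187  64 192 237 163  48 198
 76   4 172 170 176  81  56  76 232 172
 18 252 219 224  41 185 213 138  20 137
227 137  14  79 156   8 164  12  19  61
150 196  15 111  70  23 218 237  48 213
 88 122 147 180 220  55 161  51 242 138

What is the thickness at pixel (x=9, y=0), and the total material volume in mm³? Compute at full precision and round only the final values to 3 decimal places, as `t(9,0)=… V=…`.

span = t_max - t_min = 2.36 - 0.76 = 1.600
L(9,0) = 199, L_eff = 1 - 199/255 = 0.219608 (inverted)
t(9,0) = 2.36 - 1.600·0.219608 = 2.009
Σt over all 9·10 pixels = 36178/255 ≈ 141.8745098
V = pitch²·Σt = 1.48²·36178/255 = 310.762

t(9,0)=2.009 V=310.762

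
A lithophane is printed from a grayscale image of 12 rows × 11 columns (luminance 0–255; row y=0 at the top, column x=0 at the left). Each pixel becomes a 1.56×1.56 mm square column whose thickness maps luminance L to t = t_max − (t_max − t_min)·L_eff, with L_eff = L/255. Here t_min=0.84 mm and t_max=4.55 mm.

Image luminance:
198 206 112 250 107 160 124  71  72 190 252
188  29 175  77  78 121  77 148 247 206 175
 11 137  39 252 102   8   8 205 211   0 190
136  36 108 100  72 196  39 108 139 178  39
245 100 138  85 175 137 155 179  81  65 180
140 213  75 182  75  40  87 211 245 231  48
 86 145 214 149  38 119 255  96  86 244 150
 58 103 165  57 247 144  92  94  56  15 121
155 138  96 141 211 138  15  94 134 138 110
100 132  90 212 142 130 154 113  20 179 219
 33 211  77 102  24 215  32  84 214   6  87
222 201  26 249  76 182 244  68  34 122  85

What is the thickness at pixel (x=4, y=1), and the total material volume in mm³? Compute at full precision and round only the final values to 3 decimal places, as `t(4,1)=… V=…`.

t(4,1)=3.415 V=864.915

span = t_max - t_min = 4.55 - 0.84 = 3.710
L(4,1) = 78, L_eff = 78/255 = 0.305882
t(4,1) = 4.55 - 3.710·0.305882 = 3.415
Σt over all 12·11 pixels = 9062837/25500 ≈ 355.4053725
V = pitch²·Σt = 1.56²·9062837/25500 = 864.915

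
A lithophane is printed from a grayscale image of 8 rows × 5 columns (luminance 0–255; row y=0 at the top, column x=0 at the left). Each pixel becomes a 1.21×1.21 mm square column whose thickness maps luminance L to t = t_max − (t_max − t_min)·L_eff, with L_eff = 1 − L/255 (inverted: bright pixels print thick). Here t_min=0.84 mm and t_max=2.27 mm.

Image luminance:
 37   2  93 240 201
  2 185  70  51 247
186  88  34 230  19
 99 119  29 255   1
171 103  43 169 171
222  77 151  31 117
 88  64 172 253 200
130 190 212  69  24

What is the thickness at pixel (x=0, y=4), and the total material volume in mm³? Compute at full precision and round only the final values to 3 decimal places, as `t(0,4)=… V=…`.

span = t_max - t_min = 2.27 - 0.84 = 1.430
L(0,4) = 171, L_eff = 1 - 171/255 = 0.329412 (inverted)
t(0,4) = 2.27 - 1.430·0.329412 = 1.799
Σt over all 8·5 pixels = 60.77
V = pitch²·Σt = 1.21²·60.77 = 88.973

t(0,4)=1.799 V=88.973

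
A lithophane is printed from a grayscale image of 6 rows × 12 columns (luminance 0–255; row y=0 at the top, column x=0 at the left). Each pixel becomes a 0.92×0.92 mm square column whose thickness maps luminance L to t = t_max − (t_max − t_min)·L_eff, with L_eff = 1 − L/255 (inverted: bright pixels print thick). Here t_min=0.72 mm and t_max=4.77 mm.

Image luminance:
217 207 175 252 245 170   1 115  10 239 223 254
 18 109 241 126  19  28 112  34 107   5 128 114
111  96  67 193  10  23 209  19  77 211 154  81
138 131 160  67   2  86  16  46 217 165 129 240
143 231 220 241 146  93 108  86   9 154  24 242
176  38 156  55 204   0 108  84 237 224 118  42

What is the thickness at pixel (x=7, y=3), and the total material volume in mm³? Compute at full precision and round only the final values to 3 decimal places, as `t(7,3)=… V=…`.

span = t_max - t_min = 4.77 - 0.72 = 4.050
L(7,3) = 46, L_eff = 1 - 46/255 = 0.819608 (inverted)
t(7,3) = 4.77 - 4.050·0.819608 = 1.451
Σt over all 6·12 pixels = 3294/17 ≈ 193.7647059
V = pitch²·Σt = 0.92²·3294/17 = 164.002

t(7,3)=1.451 V=164.002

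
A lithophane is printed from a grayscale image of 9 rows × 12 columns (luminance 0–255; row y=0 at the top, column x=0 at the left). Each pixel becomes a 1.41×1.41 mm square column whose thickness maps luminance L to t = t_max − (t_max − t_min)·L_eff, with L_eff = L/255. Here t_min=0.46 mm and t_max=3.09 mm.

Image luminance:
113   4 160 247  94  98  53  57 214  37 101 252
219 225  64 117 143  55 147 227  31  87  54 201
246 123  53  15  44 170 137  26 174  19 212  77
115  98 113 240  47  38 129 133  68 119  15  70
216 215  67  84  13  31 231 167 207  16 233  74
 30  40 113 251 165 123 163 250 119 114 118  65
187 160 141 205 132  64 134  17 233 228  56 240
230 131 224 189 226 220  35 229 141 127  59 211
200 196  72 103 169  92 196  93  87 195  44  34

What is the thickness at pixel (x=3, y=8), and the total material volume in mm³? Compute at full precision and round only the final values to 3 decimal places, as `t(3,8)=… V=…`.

t(3,8)=2.028 V=378.740

span = t_max - t_min = 3.09 - 0.46 = 2.630
L(3,8) = 103, L_eff = 103/255 = 0.403922
t(3,8) = 3.09 - 2.630·0.403922 = 2.028
Σt over all 9·12 pixels = 2428921/12750 ≈ 190.5036078
V = pitch²·Σt = 1.41²·2428921/12750 = 378.740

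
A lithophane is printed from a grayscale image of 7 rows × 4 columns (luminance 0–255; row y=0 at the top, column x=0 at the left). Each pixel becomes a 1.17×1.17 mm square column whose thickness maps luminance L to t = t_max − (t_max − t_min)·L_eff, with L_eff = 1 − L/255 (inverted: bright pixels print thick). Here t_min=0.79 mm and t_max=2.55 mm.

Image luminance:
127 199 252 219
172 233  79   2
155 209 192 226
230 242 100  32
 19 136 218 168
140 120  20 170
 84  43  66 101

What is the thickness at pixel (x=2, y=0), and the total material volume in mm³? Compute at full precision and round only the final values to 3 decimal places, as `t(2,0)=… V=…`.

t(2,0)=2.529 V=67.638

span = t_max - t_min = 2.55 - 0.79 = 1.760
L(2,0) = 252, L_eff = 1 - 252/255 = 0.011765 (inverted)
t(2,0) = 2.55 - 1.760·0.011765 = 2.529
Σt over all 7·4 pixels = 104997/2125 ≈ 49.4103529
V = pitch²·Σt = 1.17²·104997/2125 = 67.638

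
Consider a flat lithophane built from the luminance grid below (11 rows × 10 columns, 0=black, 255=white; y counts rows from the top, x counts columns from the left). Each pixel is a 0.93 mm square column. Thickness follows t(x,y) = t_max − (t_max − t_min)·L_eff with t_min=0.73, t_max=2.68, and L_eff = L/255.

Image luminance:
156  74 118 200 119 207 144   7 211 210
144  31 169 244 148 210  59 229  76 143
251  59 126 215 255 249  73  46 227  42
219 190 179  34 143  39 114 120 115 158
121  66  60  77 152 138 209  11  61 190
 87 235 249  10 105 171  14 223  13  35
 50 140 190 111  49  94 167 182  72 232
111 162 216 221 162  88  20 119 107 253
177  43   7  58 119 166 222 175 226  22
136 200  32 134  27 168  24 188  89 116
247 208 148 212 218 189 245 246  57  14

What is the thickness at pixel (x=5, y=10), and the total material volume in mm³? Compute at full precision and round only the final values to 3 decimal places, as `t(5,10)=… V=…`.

span = t_max - t_min = 2.68 - 0.73 = 1.950
L(5,10) = 189, L_eff = 189/255 = 0.741176
t(5,10) = 2.68 - 1.950·0.741176 = 1.235
Σt over all 11·10 pixels = 308253/1700 ≈ 181.3252941
V = pitch²·Σt = 0.93²·308253/1700 = 156.828

t(5,10)=1.235 V=156.828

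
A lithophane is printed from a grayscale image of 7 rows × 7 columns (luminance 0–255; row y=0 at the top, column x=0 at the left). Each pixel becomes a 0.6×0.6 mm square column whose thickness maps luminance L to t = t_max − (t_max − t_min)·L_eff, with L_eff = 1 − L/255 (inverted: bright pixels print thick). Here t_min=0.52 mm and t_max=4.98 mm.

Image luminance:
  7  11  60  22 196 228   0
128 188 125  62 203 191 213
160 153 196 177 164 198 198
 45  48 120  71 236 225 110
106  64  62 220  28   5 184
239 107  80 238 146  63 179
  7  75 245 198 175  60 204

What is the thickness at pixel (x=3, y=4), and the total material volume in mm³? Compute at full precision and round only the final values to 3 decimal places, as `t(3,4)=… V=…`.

span = t_max - t_min = 4.98 - 0.52 = 4.460
L(3,4) = 220, L_eff = 1 - 220/255 = 0.137255 (inverted)
t(3,4) = 4.98 - 4.460·0.137255 = 4.368
Σt over all 7·7 pixels = 58551/425 ≈ 137.7670588
V = pitch²·Σt = 0.6²·58551/425 = 49.596

t(3,4)=4.368 V=49.596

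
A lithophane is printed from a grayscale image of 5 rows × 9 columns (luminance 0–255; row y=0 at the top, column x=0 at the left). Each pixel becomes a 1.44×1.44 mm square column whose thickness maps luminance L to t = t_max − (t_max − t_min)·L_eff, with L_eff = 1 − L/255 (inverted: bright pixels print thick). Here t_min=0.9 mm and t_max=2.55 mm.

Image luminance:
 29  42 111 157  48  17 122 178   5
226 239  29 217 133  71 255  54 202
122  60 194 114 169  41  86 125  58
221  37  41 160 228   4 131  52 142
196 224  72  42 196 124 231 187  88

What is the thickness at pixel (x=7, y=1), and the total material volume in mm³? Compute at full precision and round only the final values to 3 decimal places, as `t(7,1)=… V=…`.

span = t_max - t_min = 2.55 - 0.9 = 1.650
L(7,1) = 54, L_eff = 1 - 54/255 = 0.788235 (inverted)
t(7,1) = 2.55 - 1.650·0.788235 = 1.249
Σt over all 5·9 pixels = 12913/170 ≈ 75.9588235
V = pitch²·Σt = 1.44²·12913/170 = 157.508

t(7,1)=1.249 V=157.508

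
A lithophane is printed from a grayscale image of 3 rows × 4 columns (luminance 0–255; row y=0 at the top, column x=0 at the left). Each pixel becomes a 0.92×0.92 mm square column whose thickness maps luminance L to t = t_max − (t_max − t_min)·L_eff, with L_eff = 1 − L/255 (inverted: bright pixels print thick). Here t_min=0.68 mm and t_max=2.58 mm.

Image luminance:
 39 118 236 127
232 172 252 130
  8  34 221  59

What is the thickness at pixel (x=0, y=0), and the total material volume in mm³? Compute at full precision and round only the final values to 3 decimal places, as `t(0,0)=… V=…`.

t(0,0)=0.971 V=17.174

span = t_max - t_min = 2.58 - 0.68 = 1.900
L(0,0) = 39, L_eff = 1 - 39/255 = 0.847059 (inverted)
t(0,0) = 2.58 - 1.900·0.847059 = 0.971
Σt over all 3·4 pixels = 5174/255 ≈ 20.2901961
V = pitch²·Σt = 0.92²·5174/255 = 17.174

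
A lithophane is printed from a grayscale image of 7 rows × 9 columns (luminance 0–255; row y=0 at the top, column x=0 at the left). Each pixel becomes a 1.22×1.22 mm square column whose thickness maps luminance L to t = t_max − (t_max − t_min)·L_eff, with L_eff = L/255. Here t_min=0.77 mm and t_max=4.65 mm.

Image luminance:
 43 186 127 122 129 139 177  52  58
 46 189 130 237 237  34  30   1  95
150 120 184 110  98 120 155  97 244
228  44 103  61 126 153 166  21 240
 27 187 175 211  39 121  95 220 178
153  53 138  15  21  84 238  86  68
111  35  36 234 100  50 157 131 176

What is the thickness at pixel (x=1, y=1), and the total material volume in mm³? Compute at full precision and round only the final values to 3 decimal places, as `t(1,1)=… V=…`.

t(1,1)=1.774 V=264.113

span = t_max - t_min = 4.65 - 0.77 = 3.880
L(1,1) = 189, L_eff = 189/255 = 0.741176
t(1,1) = 4.65 - 3.880·0.741176 = 1.774
Σt over all 7·9 pixels = 4524917/25500 ≈ 177.4477255
V = pitch²·Σt = 1.22²·4524917/25500 = 264.113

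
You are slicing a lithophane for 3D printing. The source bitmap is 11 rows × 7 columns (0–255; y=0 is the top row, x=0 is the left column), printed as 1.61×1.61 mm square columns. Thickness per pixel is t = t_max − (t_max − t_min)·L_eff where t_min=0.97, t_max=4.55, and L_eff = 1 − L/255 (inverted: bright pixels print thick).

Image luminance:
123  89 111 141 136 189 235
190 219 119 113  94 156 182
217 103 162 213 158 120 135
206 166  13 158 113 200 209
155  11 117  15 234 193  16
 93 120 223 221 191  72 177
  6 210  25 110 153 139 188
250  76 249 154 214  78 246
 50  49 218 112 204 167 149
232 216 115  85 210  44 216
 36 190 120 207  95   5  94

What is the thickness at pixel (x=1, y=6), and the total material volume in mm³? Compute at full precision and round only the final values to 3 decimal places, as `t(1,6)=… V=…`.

t(1,6)=3.918 V=594.633

span = t_max - t_min = 4.55 - 0.97 = 3.580
L(1,6) = 210, L_eff = 1 - 210/255 = 0.176471 (inverted)
t(1,6) = 4.55 - 3.580·0.176471 = 3.918
Σt over all 11·7 pixels = 1169951/5100 ≈ 229.4021569
V = pitch²·Σt = 1.61²·1169951/5100 = 594.633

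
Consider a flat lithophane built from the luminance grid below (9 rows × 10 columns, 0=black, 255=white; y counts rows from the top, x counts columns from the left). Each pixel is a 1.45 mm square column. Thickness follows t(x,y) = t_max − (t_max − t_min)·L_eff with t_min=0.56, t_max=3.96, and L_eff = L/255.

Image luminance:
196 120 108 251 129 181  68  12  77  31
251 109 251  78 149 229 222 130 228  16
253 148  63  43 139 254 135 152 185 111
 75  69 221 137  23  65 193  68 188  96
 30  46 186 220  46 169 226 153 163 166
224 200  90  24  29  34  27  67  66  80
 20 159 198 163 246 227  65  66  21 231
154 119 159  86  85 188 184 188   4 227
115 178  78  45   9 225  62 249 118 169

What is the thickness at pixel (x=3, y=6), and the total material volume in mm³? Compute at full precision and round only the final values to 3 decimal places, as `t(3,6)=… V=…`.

t(3,6)=1.787 V=420.276

span = t_max - t_min = 3.96 - 0.56 = 3.400
L(3,6) = 163, L_eff = 163/255 = 0.639216
t(3,6) = 3.96 - 3.400·0.639216 = 1.787
Σt over all 9·10 pixels = 14992/75 ≈ 199.8933333
V = pitch²·Σt = 1.45²·14992/75 = 420.276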